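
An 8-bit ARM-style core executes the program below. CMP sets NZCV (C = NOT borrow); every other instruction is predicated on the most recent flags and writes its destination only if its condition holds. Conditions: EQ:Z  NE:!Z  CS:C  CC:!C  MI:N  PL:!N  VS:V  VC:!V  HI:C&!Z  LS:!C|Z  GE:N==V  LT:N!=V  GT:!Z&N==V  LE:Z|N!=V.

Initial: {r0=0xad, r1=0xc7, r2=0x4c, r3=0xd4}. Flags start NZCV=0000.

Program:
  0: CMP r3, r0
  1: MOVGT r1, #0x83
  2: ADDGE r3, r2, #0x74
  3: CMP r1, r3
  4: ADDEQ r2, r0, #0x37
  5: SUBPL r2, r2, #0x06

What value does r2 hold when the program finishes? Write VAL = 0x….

VAL = 0x4c

0: ✓ CMP  NZCV=0010
1: ✓ MOVGT  r1←0x83
2: ✓ ADDGE  r3←0xc0
3: ✓ CMP  NZCV=1000
4: · ADDEQ
5: · SUBPL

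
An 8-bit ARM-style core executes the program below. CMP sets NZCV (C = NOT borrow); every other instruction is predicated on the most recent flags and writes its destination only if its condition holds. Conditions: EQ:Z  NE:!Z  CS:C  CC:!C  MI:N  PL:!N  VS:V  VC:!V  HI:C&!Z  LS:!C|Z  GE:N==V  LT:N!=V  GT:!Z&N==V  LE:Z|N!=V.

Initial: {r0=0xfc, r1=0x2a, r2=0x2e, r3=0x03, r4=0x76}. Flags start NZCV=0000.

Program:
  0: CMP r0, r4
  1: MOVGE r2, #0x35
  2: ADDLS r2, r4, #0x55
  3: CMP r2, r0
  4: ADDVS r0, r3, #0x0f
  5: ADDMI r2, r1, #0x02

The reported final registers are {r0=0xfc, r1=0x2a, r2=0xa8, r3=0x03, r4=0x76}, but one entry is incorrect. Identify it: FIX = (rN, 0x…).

FIX = (r2, 0x2e)

0: ✓ CMP  NZCV=1010
1: · MOVGE
2: · ADDLS
3: ✓ CMP  NZCV=0000
4: · ADDVS
5: · ADDMI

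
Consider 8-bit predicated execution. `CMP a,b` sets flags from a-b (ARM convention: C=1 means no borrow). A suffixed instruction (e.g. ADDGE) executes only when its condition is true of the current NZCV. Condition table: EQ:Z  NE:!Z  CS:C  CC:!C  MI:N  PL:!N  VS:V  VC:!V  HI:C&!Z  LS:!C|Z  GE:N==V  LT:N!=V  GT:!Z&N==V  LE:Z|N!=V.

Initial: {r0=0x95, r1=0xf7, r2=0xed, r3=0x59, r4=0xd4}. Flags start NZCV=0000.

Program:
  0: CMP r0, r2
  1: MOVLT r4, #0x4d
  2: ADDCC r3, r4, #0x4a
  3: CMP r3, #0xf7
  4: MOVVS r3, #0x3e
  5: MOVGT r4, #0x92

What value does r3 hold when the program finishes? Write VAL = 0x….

VAL = 0x97

[0] flags=1000 → (cmp)
[1] flags=1000 LT?T → r4=0x4d
[2] flags=1000 CC?T → r3=0x97
[3] flags=1000 → (cmp)
[4] flags=1000 VS?F → skip
[5] flags=1000 GT?F → skip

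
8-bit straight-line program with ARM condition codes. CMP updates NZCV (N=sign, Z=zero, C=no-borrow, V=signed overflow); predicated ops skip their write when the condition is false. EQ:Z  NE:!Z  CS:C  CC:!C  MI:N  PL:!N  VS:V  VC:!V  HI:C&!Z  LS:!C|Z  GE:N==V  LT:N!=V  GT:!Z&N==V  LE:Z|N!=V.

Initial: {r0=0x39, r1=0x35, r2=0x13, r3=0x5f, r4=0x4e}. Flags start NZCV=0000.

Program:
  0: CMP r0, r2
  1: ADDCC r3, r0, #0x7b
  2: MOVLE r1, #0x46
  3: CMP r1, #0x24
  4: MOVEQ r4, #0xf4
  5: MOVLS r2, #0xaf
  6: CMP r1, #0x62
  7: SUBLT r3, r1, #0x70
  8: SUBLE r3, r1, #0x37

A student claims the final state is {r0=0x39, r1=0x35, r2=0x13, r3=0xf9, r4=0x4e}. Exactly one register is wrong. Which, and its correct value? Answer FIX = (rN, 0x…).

[0] flags=0010 → (cmp)
[1] flags=0010 CC?F → skip
[2] flags=0010 LE?F → skip
[3] flags=0010 → (cmp)
[4] flags=0010 EQ?F → skip
[5] flags=0010 LS?F → skip
[6] flags=1000 → (cmp)
[7] flags=1000 LT?T → r3=0xc5
[8] flags=1000 LE?T → r3=0xfe

FIX = (r3, 0xfe)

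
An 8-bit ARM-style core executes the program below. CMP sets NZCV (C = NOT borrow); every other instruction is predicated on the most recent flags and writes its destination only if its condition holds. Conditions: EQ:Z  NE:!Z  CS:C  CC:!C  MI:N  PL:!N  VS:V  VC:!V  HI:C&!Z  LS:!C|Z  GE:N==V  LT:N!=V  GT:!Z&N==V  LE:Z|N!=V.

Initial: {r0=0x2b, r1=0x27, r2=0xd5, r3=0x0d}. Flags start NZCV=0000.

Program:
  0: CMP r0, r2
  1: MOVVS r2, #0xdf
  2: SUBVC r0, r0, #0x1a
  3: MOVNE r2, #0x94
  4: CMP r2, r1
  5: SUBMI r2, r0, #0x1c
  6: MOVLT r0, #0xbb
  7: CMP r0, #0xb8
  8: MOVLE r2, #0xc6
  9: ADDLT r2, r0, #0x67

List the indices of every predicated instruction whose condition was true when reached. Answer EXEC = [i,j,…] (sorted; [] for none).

EXEC = [2,3,6]

0: ✓ CMP  NZCV=0000
1: · MOVVS
2: ✓ SUBVC  r0←0x11
3: ✓ MOVNE  r2←0x94
4: ✓ CMP  NZCV=0011
5: · SUBMI
6: ✓ MOVLT  r0←0xbb
7: ✓ CMP  NZCV=0010
8: · MOVLE
9: · ADDLT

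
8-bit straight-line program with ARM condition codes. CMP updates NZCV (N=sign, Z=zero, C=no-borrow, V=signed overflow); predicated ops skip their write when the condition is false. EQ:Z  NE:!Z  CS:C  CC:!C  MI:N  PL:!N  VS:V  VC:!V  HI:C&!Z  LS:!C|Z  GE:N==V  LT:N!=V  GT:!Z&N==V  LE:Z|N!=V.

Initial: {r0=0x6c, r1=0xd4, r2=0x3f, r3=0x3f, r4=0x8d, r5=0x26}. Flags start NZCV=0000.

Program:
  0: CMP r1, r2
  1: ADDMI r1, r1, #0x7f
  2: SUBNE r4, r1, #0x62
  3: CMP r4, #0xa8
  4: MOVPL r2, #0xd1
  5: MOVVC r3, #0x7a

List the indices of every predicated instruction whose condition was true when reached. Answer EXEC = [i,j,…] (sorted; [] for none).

0: ✓ CMP  NZCV=1010
1: ✓ ADDMI  r1←0x53
2: ✓ SUBNE  r4←0xf1
3: ✓ CMP  NZCV=0010
4: ✓ MOVPL  r2←0xd1
5: ✓ MOVVC  r3←0x7a

EXEC = [1,2,4,5]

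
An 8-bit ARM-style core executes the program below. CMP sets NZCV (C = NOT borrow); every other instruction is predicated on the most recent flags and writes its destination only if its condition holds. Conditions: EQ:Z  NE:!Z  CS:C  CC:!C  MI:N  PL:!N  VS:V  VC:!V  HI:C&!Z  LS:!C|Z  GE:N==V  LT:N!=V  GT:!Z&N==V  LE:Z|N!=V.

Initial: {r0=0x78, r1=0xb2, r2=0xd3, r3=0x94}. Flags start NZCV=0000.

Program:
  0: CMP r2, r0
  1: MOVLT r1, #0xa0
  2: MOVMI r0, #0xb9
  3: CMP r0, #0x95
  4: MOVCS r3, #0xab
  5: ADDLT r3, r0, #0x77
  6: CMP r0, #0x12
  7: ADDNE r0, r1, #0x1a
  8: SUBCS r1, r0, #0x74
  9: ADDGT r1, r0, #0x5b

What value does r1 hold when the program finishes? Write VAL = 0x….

VAL = 0x15

0: ✓ CMP  NZCV=0011
1: ✓ MOVLT  r1←0xa0
2: · MOVMI
3: ✓ CMP  NZCV=1001
4: · MOVCS
5: · ADDLT
6: ✓ CMP  NZCV=0010
7: ✓ ADDNE  r0←0xba
8: ✓ SUBCS  r1←0x46
9: ✓ ADDGT  r1←0x15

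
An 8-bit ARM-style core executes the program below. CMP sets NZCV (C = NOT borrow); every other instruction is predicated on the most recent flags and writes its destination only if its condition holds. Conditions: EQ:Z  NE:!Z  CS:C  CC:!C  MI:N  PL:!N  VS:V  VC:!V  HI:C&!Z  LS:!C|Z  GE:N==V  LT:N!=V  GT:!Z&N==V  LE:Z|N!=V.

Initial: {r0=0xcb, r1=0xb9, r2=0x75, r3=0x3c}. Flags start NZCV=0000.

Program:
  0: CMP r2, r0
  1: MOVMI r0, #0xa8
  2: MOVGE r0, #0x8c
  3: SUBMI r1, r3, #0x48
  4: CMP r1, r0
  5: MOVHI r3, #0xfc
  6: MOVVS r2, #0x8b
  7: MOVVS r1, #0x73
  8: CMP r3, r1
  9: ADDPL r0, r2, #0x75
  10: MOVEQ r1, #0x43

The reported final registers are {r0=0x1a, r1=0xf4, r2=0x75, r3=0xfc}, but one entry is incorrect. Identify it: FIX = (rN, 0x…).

FIX = (r0, 0xea)

[0] flags=1001 → (cmp)
[1] flags=1001 MI?T → r0=0xa8
[2] flags=1001 GE?T → r0=0x8c
[3] flags=1001 MI?T → r1=0xf4
[4] flags=0010 → (cmp)
[5] flags=0010 HI?T → r3=0xfc
[6] flags=0010 VS?F → skip
[7] flags=0010 VS?F → skip
[8] flags=0010 → (cmp)
[9] flags=0010 PL?T → r0=0xea
[10] flags=0010 EQ?F → skip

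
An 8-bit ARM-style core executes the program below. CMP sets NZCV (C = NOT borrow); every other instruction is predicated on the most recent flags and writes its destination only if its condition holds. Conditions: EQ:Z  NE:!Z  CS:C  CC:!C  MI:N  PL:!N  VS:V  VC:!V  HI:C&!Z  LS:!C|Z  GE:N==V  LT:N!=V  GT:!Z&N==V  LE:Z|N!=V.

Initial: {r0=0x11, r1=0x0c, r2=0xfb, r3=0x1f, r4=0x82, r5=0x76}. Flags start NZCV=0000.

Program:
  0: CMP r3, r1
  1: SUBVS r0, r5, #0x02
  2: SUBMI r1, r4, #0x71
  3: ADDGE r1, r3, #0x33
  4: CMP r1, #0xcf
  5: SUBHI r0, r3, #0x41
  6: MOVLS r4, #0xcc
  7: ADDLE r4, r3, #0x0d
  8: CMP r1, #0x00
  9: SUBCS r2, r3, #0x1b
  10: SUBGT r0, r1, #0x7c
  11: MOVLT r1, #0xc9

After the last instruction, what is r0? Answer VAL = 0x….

0: ✓ CMP  NZCV=0010
1: · SUBVS
2: · SUBMI
3: ✓ ADDGE  r1←0x52
4: ✓ CMP  NZCV=1001
5: · SUBHI
6: ✓ MOVLS  r4←0xcc
7: · ADDLE
8: ✓ CMP  NZCV=0010
9: ✓ SUBCS  r2←0x04
10: ✓ SUBGT  r0←0xd6
11: · MOVLT

VAL = 0xd6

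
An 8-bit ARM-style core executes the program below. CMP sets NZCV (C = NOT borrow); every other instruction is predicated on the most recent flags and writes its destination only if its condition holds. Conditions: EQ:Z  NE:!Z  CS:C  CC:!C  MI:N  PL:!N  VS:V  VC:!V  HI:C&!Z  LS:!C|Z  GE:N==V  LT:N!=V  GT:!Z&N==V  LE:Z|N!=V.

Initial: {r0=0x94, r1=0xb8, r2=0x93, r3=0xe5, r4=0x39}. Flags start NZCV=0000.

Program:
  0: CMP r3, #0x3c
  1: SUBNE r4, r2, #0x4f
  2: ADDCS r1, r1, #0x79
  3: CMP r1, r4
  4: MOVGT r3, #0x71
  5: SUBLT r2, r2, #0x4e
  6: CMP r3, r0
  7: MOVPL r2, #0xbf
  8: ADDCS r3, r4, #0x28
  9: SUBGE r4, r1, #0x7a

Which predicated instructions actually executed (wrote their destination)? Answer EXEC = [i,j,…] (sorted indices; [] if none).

[0] flags=1010 → (cmp)
[1] flags=1010 NE?T → r4=0x44
[2] flags=1010 CS?T → r1=0x31
[3] flags=1000 → (cmp)
[4] flags=1000 GT?F → skip
[5] flags=1000 LT?T → r2=0x45
[6] flags=0010 → (cmp)
[7] flags=0010 PL?T → r2=0xbf
[8] flags=0010 CS?T → r3=0x6c
[9] flags=0010 GE?T → r4=0xb7

EXEC = [1,2,5,7,8,9]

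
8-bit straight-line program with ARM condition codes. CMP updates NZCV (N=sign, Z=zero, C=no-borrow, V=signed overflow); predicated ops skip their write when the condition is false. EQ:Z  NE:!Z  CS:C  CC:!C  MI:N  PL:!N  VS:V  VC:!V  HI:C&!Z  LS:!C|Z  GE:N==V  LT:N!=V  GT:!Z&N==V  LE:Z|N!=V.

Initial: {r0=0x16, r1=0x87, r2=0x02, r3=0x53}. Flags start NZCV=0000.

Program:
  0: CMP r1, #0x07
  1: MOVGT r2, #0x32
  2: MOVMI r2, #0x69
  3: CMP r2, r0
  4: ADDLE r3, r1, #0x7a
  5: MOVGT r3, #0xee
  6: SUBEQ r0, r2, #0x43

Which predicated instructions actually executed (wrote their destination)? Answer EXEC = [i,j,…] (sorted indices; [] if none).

EXEC = [2,5]

0: ✓ CMP  NZCV=1010
1: · MOVGT
2: ✓ MOVMI  r2←0x69
3: ✓ CMP  NZCV=0010
4: · ADDLE
5: ✓ MOVGT  r3←0xee
6: · SUBEQ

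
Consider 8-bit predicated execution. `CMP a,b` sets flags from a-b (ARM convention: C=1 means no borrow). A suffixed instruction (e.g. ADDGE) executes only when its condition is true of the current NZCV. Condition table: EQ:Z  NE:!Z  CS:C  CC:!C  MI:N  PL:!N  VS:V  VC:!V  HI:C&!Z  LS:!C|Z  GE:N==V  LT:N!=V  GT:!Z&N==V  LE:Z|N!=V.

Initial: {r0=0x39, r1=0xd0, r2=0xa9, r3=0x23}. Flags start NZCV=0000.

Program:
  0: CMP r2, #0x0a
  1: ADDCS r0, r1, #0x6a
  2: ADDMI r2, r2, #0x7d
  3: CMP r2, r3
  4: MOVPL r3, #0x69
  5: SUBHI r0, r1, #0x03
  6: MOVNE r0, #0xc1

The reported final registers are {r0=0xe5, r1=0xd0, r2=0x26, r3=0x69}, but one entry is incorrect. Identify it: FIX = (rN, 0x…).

0: ✓ CMP  NZCV=1010
1: ✓ ADDCS  r0←0x3a
2: ✓ ADDMI  r2←0x26
3: ✓ CMP  NZCV=0010
4: ✓ MOVPL  r3←0x69
5: ✓ SUBHI  r0←0xcd
6: ✓ MOVNE  r0←0xc1

FIX = (r0, 0xc1)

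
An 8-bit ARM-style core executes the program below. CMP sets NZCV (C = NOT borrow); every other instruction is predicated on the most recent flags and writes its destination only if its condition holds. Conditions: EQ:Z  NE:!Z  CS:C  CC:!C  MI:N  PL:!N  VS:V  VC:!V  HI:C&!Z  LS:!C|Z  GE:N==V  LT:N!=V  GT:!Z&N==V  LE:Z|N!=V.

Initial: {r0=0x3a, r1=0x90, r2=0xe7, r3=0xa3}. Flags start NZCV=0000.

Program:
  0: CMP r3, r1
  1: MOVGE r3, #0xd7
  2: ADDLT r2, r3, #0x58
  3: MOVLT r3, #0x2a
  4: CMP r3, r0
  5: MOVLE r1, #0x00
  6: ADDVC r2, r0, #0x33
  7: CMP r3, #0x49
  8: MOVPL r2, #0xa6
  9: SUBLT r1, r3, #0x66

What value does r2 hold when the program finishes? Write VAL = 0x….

[0] flags=0010 → (cmp)
[1] flags=0010 GE?T → r3=0xd7
[2] flags=0010 LT?F → skip
[3] flags=0010 LT?F → skip
[4] flags=1010 → (cmp)
[5] flags=1010 LE?T → r1=0x00
[6] flags=1010 VC?T → r2=0x6d
[7] flags=1010 → (cmp)
[8] flags=1010 PL?F → skip
[9] flags=1010 LT?T → r1=0x71

VAL = 0x6d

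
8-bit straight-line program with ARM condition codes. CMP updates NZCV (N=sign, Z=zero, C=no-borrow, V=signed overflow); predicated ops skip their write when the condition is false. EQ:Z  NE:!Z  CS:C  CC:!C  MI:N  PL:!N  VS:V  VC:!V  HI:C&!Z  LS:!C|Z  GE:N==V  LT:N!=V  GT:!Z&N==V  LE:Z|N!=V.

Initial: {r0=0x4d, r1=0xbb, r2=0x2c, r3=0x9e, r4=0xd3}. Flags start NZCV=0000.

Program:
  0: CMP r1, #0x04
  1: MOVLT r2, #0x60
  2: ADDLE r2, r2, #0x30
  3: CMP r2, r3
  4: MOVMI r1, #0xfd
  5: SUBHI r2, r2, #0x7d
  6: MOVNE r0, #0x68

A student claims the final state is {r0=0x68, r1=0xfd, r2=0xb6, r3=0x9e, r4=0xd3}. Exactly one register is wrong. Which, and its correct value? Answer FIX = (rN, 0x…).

FIX = (r2, 0x90)

[0] flags=1010 → (cmp)
[1] flags=1010 LT?T → r2=0x60
[2] flags=1010 LE?T → r2=0x90
[3] flags=1000 → (cmp)
[4] flags=1000 MI?T → r1=0xfd
[5] flags=1000 HI?F → skip
[6] flags=1000 NE?T → r0=0x68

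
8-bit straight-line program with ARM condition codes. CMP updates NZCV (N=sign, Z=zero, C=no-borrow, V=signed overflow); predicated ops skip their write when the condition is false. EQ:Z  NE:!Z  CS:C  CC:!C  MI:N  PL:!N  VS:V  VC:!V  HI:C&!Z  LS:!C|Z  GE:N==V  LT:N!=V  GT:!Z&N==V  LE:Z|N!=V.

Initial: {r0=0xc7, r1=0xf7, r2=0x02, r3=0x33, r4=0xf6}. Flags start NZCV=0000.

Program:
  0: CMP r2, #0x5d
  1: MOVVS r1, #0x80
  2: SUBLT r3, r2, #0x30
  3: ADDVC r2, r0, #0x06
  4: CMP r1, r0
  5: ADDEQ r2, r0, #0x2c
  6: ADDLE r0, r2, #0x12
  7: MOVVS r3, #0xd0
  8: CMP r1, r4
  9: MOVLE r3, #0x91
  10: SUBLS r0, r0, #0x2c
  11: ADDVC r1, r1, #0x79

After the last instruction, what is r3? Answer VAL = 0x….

VAL = 0xd2

0: ✓ CMP  NZCV=1000
1: · MOVVS
2: ✓ SUBLT  r3←0xd2
3: ✓ ADDVC  r2←0xcd
4: ✓ CMP  NZCV=0010
5: · ADDEQ
6: · ADDLE
7: · MOVVS
8: ✓ CMP  NZCV=0010
9: · MOVLE
10: · SUBLS
11: ✓ ADDVC  r1←0x70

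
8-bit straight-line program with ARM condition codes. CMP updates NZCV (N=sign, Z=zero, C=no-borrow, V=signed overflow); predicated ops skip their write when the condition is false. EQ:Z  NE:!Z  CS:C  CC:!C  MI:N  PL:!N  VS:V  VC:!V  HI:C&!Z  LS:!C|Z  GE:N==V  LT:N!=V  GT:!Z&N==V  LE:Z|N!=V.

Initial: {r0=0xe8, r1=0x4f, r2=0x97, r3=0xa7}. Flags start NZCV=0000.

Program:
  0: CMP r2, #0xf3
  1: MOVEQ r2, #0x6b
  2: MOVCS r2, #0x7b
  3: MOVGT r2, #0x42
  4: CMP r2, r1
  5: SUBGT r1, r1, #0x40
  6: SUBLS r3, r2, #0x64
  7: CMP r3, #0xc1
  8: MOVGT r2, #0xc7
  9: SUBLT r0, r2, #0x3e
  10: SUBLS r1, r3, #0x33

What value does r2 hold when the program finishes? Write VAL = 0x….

[0] flags=1000 → (cmp)
[1] flags=1000 EQ?F → skip
[2] flags=1000 CS?F → skip
[3] flags=1000 GT?F → skip
[4] flags=0011 → (cmp)
[5] flags=0011 GT?F → skip
[6] flags=0011 LS?F → skip
[7] flags=1000 → (cmp)
[8] flags=1000 GT?F → skip
[9] flags=1000 LT?T → r0=0x59
[10] flags=1000 LS?T → r1=0x74

VAL = 0x97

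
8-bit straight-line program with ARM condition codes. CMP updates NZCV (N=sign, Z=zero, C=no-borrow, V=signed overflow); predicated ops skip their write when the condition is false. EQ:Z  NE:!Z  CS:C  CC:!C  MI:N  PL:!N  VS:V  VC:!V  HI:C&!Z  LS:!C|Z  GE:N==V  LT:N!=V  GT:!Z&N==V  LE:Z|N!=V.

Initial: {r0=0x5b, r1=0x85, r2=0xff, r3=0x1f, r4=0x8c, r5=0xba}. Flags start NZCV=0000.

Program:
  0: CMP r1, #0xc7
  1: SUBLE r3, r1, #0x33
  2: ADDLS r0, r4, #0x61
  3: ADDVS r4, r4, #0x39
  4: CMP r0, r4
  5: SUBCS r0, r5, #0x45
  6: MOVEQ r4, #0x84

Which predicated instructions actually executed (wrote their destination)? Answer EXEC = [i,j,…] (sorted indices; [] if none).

0: ✓ CMP  NZCV=1000
1: ✓ SUBLE  r3←0x52
2: ✓ ADDLS  r0←0xed
3: · ADDVS
4: ✓ CMP  NZCV=0010
5: ✓ SUBCS  r0←0x75
6: · MOVEQ

EXEC = [1,2,5]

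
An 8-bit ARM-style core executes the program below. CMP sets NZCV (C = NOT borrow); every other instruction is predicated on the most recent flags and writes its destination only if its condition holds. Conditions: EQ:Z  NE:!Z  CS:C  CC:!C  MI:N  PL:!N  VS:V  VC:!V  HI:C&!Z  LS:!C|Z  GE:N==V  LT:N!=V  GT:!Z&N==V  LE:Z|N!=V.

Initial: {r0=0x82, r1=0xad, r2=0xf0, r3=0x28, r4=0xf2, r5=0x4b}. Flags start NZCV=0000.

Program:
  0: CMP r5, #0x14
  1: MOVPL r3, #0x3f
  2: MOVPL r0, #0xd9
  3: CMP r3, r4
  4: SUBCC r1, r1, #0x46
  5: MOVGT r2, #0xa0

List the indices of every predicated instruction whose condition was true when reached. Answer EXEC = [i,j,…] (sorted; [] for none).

0: ✓ CMP  NZCV=0010
1: ✓ MOVPL  r3←0x3f
2: ✓ MOVPL  r0←0xd9
3: ✓ CMP  NZCV=0000
4: ✓ SUBCC  r1←0x67
5: ✓ MOVGT  r2←0xa0

EXEC = [1,2,4,5]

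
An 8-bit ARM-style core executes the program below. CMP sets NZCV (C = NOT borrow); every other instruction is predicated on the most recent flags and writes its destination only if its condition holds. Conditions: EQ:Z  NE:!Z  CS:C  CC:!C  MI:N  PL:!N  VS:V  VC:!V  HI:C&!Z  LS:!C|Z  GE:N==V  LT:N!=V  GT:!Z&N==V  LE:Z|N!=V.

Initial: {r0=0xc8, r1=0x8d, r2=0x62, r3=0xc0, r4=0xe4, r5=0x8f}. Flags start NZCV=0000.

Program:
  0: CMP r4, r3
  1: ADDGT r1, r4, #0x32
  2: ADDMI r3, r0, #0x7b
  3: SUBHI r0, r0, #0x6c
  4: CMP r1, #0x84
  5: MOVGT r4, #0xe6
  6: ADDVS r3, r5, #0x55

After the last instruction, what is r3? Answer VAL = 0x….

VAL = 0xe4

0: ✓ CMP  NZCV=0010
1: ✓ ADDGT  r1←0x16
2: · ADDMI
3: ✓ SUBHI  r0←0x5c
4: ✓ CMP  NZCV=1001
5: ✓ MOVGT  r4←0xe6
6: ✓ ADDVS  r3←0xe4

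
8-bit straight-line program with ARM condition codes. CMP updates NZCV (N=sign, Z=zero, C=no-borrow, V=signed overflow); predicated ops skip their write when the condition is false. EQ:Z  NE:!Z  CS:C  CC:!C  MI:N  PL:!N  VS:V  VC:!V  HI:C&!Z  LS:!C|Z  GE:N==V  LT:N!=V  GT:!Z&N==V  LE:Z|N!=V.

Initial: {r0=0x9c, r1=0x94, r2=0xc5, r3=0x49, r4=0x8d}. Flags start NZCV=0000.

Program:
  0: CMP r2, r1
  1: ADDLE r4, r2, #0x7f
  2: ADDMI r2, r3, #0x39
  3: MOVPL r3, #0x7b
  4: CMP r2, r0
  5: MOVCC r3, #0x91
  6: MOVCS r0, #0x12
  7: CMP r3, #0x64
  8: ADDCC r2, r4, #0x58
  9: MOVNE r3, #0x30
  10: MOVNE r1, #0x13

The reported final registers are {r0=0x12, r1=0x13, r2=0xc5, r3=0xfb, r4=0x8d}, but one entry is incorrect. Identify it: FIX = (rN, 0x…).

[0] flags=0010 → (cmp)
[1] flags=0010 LE?F → skip
[2] flags=0010 MI?F → skip
[3] flags=0010 PL?T → r3=0x7b
[4] flags=0010 → (cmp)
[5] flags=0010 CC?F → skip
[6] flags=0010 CS?T → r0=0x12
[7] flags=0010 → (cmp)
[8] flags=0010 CC?F → skip
[9] flags=0010 NE?T → r3=0x30
[10] flags=0010 NE?T → r1=0x13

FIX = (r3, 0x30)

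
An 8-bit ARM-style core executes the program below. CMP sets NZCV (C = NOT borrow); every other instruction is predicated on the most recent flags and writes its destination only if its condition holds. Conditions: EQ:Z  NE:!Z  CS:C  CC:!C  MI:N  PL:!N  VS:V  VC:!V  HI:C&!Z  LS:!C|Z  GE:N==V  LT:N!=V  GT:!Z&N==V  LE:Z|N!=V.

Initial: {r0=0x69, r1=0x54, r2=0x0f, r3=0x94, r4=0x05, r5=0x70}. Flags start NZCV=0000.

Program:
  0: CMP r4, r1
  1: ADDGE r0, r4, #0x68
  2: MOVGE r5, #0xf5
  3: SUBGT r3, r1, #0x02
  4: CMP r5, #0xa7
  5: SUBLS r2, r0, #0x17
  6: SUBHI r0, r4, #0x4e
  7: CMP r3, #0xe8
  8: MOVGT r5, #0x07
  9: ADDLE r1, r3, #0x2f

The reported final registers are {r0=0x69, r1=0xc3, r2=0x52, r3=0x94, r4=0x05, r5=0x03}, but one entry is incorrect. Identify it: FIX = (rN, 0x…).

FIX = (r5, 0x70)

[0] flags=1000 → (cmp)
[1] flags=1000 GE?F → skip
[2] flags=1000 GE?F → skip
[3] flags=1000 GT?F → skip
[4] flags=1001 → (cmp)
[5] flags=1001 LS?T → r2=0x52
[6] flags=1001 HI?F → skip
[7] flags=1000 → (cmp)
[8] flags=1000 GT?F → skip
[9] flags=1000 LE?T → r1=0xc3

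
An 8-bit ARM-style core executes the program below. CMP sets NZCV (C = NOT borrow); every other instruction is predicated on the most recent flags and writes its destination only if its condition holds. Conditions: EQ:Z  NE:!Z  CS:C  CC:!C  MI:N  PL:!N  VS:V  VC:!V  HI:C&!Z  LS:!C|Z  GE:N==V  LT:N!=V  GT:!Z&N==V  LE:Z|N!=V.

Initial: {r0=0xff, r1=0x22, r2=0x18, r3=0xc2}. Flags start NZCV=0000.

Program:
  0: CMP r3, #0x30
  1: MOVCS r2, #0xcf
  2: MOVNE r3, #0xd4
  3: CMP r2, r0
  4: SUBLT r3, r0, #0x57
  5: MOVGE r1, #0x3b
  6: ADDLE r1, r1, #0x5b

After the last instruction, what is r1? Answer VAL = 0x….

0: ✓ CMP  NZCV=1010
1: ✓ MOVCS  r2←0xcf
2: ✓ MOVNE  r3←0xd4
3: ✓ CMP  NZCV=1000
4: ✓ SUBLT  r3←0xa8
5: · MOVGE
6: ✓ ADDLE  r1←0x7d

VAL = 0x7d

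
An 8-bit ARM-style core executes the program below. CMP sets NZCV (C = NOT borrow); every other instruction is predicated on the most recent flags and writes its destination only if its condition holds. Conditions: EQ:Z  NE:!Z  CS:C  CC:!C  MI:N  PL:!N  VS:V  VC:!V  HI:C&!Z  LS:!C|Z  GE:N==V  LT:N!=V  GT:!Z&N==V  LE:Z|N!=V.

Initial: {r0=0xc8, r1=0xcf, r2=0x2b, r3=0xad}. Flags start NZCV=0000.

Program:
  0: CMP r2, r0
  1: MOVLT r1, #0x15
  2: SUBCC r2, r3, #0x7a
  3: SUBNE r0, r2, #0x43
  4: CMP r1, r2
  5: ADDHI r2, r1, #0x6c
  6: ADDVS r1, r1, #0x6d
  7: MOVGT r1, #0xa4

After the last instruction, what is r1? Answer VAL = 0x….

[0] flags=0000 → (cmp)
[1] flags=0000 LT?F → skip
[2] flags=0000 CC?T → r2=0x33
[3] flags=0000 NE?T → r0=0xf0
[4] flags=1010 → (cmp)
[5] flags=1010 HI?T → r2=0x3b
[6] flags=1010 VS?F → skip
[7] flags=1010 GT?F → skip

VAL = 0xcf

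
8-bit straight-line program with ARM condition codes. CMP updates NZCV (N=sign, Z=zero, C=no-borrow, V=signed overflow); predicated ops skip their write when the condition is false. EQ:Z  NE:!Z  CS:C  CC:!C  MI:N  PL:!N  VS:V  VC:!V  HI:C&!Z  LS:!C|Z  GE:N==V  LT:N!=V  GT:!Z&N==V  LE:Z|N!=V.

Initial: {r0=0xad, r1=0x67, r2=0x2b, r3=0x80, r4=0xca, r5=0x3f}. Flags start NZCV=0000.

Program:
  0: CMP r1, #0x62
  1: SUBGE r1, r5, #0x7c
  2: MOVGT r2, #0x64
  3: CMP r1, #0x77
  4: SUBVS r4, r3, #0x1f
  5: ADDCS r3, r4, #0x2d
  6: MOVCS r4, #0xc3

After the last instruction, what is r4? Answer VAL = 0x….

0: ✓ CMP  NZCV=0010
1: ✓ SUBGE  r1←0xc3
2: ✓ MOVGT  r2←0x64
3: ✓ CMP  NZCV=0011
4: ✓ SUBVS  r4←0x61
5: ✓ ADDCS  r3←0x8e
6: ✓ MOVCS  r4←0xc3

VAL = 0xc3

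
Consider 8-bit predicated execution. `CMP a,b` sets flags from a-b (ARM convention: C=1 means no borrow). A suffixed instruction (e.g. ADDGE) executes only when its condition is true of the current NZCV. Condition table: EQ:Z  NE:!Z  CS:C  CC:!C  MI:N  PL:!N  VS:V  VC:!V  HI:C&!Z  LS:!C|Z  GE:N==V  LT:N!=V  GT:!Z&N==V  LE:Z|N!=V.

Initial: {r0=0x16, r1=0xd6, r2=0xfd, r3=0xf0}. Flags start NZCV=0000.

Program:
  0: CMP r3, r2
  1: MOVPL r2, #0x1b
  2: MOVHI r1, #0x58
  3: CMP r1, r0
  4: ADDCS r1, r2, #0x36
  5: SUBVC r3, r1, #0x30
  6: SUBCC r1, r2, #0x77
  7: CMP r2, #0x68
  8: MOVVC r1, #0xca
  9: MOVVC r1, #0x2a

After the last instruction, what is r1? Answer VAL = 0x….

[0] flags=1000 → (cmp)
[1] flags=1000 PL?F → skip
[2] flags=1000 HI?F → skip
[3] flags=1010 → (cmp)
[4] flags=1010 CS?T → r1=0x33
[5] flags=1010 VC?T → r3=0x03
[6] flags=1010 CC?F → skip
[7] flags=1010 → (cmp)
[8] flags=1010 VC?T → r1=0xca
[9] flags=1010 VC?T → r1=0x2a

VAL = 0x2a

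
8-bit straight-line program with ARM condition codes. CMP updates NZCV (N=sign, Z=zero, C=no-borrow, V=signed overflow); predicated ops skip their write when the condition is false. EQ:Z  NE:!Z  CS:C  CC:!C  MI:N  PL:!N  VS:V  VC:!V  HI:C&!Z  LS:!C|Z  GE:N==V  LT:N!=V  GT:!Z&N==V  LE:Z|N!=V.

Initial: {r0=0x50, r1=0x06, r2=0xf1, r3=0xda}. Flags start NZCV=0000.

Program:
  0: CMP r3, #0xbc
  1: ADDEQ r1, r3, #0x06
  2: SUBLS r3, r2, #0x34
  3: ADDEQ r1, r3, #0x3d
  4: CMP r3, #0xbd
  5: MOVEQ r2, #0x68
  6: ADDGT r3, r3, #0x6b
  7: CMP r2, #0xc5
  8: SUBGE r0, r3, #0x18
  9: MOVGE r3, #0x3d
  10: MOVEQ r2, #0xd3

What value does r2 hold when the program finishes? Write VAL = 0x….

VAL = 0xf1

[0] flags=0010 → (cmp)
[1] flags=0010 EQ?F → skip
[2] flags=0010 LS?F → skip
[3] flags=0010 EQ?F → skip
[4] flags=0010 → (cmp)
[5] flags=0010 EQ?F → skip
[6] flags=0010 GT?T → r3=0x45
[7] flags=0010 → (cmp)
[8] flags=0010 GE?T → r0=0x2d
[9] flags=0010 GE?T → r3=0x3d
[10] flags=0010 EQ?F → skip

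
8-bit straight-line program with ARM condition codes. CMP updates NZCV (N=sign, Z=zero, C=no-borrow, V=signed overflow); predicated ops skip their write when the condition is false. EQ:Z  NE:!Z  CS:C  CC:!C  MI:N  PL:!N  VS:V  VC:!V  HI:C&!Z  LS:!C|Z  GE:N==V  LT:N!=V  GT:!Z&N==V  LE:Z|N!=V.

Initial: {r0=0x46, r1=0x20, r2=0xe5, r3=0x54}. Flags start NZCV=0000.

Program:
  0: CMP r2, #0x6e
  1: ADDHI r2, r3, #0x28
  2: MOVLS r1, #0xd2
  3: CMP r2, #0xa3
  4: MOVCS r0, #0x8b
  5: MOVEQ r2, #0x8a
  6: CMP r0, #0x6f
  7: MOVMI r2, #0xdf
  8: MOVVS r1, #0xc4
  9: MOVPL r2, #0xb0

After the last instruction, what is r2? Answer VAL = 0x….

VAL = 0xdf

[0] flags=0011 → (cmp)
[1] flags=0011 HI?T → r2=0x7c
[2] flags=0011 LS?F → skip
[3] flags=1001 → (cmp)
[4] flags=1001 CS?F → skip
[5] flags=1001 EQ?F → skip
[6] flags=1000 → (cmp)
[7] flags=1000 MI?T → r2=0xdf
[8] flags=1000 VS?F → skip
[9] flags=1000 PL?F → skip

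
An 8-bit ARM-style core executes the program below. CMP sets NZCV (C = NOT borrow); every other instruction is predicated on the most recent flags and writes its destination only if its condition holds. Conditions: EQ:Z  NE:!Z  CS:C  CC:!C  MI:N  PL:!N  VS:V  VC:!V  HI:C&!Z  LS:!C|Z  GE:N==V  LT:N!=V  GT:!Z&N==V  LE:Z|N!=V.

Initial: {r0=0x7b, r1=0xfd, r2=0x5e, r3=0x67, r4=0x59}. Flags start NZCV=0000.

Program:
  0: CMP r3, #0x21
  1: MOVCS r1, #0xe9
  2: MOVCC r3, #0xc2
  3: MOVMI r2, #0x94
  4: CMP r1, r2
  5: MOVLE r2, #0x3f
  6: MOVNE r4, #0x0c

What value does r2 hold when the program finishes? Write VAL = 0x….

0: ✓ CMP  NZCV=0010
1: ✓ MOVCS  r1←0xe9
2: · MOVCC
3: · MOVMI
4: ✓ CMP  NZCV=1010
5: ✓ MOVLE  r2←0x3f
6: ✓ MOVNE  r4←0x0c

VAL = 0x3f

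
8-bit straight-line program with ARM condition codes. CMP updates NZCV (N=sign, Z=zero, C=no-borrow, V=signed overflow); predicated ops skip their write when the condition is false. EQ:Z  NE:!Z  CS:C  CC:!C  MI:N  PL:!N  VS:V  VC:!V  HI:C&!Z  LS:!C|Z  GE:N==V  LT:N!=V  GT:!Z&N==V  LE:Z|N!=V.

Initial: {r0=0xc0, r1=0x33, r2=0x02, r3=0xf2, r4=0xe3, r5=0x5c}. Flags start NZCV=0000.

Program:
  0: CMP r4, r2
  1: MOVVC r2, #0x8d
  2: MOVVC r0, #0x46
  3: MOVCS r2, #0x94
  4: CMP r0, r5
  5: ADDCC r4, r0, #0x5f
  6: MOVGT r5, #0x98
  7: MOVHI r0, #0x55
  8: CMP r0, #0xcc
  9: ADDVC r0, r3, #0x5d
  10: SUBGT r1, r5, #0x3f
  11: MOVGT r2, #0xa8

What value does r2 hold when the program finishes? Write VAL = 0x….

0: ✓ CMP  NZCV=1010
1: ✓ MOVVC  r2←0x8d
2: ✓ MOVVC  r0←0x46
3: ✓ MOVCS  r2←0x94
4: ✓ CMP  NZCV=1000
5: ✓ ADDCC  r4←0xa5
6: · MOVGT
7: · MOVHI
8: ✓ CMP  NZCV=0000
9: ✓ ADDVC  r0←0x4f
10: ✓ SUBGT  r1←0x1d
11: ✓ MOVGT  r2←0xa8

VAL = 0xa8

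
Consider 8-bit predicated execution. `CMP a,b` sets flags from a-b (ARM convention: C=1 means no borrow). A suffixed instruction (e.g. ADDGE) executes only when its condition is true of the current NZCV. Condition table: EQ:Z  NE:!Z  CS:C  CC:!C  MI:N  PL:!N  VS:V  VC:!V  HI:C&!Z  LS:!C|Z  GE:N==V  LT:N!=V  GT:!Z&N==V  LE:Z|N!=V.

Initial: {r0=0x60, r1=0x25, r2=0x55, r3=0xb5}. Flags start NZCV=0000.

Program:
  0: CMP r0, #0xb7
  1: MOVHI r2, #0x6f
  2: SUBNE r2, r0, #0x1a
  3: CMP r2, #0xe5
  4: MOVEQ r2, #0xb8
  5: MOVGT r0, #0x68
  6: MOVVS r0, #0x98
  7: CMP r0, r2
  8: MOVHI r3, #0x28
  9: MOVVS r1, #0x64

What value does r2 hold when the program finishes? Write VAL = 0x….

VAL = 0x46

[0] flags=1001 → (cmp)
[1] flags=1001 HI?F → skip
[2] flags=1001 NE?T → r2=0x46
[3] flags=0000 → (cmp)
[4] flags=0000 EQ?F → skip
[5] flags=0000 GT?T → r0=0x68
[6] flags=0000 VS?F → skip
[7] flags=0010 → (cmp)
[8] flags=0010 HI?T → r3=0x28
[9] flags=0010 VS?F → skip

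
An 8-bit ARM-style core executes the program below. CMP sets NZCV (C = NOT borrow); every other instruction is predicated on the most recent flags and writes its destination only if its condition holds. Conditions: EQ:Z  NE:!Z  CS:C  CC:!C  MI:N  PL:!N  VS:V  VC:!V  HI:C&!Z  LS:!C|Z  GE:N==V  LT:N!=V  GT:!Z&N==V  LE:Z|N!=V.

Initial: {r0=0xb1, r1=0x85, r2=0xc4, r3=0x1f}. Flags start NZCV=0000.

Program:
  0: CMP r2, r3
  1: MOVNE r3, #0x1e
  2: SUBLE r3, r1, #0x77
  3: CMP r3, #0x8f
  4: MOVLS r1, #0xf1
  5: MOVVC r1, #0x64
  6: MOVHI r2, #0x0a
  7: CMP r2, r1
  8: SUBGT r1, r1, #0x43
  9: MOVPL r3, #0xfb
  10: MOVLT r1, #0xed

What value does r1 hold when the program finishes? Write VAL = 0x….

VAL = 0xed

[0] flags=1010 → (cmp)
[1] flags=1010 NE?T → r3=0x1e
[2] flags=1010 LE?T → r3=0x0e
[3] flags=0000 → (cmp)
[4] flags=0000 LS?T → r1=0xf1
[5] flags=0000 VC?T → r1=0x64
[6] flags=0000 HI?F → skip
[7] flags=0011 → (cmp)
[8] flags=0011 GT?F → skip
[9] flags=0011 PL?T → r3=0xfb
[10] flags=0011 LT?T → r1=0xed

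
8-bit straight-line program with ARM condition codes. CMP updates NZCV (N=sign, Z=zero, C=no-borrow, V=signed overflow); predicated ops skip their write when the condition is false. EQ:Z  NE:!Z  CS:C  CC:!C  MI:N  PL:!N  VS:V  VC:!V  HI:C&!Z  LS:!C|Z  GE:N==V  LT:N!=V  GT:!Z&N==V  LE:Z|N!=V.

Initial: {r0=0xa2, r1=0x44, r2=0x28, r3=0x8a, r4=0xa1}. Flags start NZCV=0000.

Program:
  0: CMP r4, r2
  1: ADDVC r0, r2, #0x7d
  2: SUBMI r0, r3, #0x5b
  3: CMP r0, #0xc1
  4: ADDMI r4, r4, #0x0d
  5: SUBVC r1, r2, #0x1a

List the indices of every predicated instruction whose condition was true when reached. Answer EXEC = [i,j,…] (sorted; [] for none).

0: ✓ CMP  NZCV=0011
1: · ADDVC
2: · SUBMI
3: ✓ CMP  NZCV=1000
4: ✓ ADDMI  r4←0xae
5: ✓ SUBVC  r1←0x0e

EXEC = [4,5]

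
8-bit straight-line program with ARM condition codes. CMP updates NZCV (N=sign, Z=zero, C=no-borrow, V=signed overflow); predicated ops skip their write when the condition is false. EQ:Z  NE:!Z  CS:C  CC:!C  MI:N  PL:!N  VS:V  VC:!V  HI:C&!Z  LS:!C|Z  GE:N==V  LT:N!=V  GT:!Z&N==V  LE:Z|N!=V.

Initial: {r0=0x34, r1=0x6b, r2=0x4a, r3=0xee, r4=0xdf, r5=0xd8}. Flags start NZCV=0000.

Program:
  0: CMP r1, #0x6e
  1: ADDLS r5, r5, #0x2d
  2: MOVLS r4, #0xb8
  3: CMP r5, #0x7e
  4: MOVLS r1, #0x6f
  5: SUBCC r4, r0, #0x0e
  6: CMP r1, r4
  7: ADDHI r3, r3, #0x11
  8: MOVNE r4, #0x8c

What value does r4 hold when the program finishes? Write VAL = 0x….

0: ✓ CMP  NZCV=1000
1: ✓ ADDLS  r5←0x05
2: ✓ MOVLS  r4←0xb8
3: ✓ CMP  NZCV=1000
4: ✓ MOVLS  r1←0x6f
5: ✓ SUBCC  r4←0x26
6: ✓ CMP  NZCV=0010
7: ✓ ADDHI  r3←0xff
8: ✓ MOVNE  r4←0x8c

VAL = 0x8c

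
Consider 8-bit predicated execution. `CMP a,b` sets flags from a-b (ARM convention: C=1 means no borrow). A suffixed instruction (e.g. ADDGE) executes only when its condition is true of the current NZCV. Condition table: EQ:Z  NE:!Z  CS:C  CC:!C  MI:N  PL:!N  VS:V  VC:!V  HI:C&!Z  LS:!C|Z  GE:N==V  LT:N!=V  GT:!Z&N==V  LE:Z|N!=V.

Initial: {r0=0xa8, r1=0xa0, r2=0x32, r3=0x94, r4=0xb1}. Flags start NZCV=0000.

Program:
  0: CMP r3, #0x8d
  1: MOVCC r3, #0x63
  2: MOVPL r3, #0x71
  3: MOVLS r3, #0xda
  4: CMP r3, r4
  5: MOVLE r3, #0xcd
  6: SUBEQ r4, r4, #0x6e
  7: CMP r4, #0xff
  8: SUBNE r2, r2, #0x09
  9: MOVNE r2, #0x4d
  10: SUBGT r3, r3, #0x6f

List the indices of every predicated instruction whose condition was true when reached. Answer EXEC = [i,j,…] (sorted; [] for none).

EXEC = [2,8,9]

0: ✓ CMP  NZCV=0010
1: · MOVCC
2: ✓ MOVPL  r3←0x71
3: · MOVLS
4: ✓ CMP  NZCV=1001
5: · MOVLE
6: · SUBEQ
7: ✓ CMP  NZCV=1000
8: ✓ SUBNE  r2←0x29
9: ✓ MOVNE  r2←0x4d
10: · SUBGT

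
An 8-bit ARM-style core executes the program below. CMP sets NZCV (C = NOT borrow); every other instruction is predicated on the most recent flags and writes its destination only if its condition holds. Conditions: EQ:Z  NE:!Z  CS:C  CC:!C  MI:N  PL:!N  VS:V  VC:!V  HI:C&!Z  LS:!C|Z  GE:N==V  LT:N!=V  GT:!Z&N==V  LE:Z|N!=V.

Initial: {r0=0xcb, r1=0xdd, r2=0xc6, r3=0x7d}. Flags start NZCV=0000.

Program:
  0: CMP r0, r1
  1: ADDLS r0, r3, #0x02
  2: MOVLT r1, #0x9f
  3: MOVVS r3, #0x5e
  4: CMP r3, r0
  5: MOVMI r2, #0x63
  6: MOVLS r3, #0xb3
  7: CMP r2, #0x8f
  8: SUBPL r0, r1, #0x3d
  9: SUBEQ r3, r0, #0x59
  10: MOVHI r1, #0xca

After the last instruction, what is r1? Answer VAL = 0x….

0: ✓ CMP  NZCV=1000
1: ✓ ADDLS  r0←0x7f
2: ✓ MOVLT  r1←0x9f
3: · MOVVS
4: ✓ CMP  NZCV=1000
5: ✓ MOVMI  r2←0x63
6: ✓ MOVLS  r3←0xb3
7: ✓ CMP  NZCV=1001
8: · SUBPL
9: · SUBEQ
10: · MOVHI

VAL = 0x9f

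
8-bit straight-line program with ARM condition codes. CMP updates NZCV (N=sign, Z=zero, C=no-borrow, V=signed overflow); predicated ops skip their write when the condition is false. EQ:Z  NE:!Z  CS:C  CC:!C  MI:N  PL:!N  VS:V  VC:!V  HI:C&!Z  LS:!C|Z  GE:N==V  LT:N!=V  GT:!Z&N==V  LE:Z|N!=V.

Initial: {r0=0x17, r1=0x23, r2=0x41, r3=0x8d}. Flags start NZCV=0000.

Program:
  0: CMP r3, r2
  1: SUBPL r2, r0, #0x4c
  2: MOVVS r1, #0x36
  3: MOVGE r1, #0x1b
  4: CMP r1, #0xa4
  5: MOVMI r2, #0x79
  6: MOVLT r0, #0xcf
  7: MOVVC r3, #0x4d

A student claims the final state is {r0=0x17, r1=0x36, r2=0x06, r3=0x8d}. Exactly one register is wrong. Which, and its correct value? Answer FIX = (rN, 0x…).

FIX = (r2, 0x79)

0: ✓ CMP  NZCV=0011
1: ✓ SUBPL  r2←0xcb
2: ✓ MOVVS  r1←0x36
3: · MOVGE
4: ✓ CMP  NZCV=1001
5: ✓ MOVMI  r2←0x79
6: · MOVLT
7: · MOVVC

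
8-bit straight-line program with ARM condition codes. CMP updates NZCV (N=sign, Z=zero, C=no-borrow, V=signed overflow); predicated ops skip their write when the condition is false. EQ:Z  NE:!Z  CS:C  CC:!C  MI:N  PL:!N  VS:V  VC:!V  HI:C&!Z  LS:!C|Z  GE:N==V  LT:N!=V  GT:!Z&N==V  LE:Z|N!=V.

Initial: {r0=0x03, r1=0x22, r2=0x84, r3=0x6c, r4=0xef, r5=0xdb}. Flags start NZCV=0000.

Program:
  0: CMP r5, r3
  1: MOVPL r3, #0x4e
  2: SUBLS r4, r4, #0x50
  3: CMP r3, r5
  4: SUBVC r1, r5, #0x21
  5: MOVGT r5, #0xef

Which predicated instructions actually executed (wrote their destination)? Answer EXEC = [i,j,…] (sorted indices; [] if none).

[0] flags=0011 → (cmp)
[1] flags=0011 PL?T → r3=0x4e
[2] flags=0011 LS?F → skip
[3] flags=0000 → (cmp)
[4] flags=0000 VC?T → r1=0xba
[5] flags=0000 GT?T → r5=0xef

EXEC = [1,4,5]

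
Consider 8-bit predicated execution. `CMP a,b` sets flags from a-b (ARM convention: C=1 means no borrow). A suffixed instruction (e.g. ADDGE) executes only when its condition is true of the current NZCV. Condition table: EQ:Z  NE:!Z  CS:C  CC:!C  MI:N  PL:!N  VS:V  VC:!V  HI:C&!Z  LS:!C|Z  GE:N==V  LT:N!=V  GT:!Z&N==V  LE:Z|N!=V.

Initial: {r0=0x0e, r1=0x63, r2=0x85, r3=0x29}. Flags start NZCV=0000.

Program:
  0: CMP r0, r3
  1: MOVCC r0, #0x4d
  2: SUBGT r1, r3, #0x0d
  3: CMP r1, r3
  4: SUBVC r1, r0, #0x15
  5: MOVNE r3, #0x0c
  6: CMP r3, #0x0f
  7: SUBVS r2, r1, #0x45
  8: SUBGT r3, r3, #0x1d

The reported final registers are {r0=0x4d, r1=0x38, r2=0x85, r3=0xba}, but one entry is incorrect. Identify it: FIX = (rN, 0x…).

[0] flags=1000 → (cmp)
[1] flags=1000 CC?T → r0=0x4d
[2] flags=1000 GT?F → skip
[3] flags=0010 → (cmp)
[4] flags=0010 VC?T → r1=0x38
[5] flags=0010 NE?T → r3=0x0c
[6] flags=1000 → (cmp)
[7] flags=1000 VS?F → skip
[8] flags=1000 GT?F → skip

FIX = (r3, 0x0c)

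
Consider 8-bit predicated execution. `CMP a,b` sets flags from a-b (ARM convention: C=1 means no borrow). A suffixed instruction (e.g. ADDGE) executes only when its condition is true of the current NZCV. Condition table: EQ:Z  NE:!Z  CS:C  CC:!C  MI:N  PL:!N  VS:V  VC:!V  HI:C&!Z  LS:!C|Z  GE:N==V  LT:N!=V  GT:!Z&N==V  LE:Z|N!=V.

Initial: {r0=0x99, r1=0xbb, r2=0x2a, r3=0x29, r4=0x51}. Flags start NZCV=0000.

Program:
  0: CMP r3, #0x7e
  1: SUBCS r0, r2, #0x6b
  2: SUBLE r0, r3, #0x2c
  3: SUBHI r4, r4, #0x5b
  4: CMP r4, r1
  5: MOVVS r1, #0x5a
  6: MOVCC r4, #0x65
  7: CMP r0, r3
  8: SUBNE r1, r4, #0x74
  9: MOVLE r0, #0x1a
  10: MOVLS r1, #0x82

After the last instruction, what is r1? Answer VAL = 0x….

VAL = 0xf1

0: ✓ CMP  NZCV=1000
1: · SUBCS
2: ✓ SUBLE  r0←0xfd
3: · SUBHI
4: ✓ CMP  NZCV=1001
5: ✓ MOVVS  r1←0x5a
6: ✓ MOVCC  r4←0x65
7: ✓ CMP  NZCV=1010
8: ✓ SUBNE  r1←0xf1
9: ✓ MOVLE  r0←0x1a
10: · MOVLS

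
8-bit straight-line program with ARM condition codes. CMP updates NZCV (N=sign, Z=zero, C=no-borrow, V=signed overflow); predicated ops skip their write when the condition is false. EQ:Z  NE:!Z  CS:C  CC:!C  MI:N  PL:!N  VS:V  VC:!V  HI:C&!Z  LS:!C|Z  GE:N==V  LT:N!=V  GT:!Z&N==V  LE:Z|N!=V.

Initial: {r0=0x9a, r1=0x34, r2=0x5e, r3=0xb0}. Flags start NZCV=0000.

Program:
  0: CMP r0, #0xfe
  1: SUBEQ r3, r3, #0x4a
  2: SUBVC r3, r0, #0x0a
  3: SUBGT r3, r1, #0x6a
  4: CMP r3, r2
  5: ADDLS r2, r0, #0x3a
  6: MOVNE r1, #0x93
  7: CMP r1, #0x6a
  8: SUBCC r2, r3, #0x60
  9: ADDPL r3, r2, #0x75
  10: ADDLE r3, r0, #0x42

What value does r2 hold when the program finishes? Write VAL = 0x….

VAL = 0x5e

0: ✓ CMP  NZCV=1000
1: · SUBEQ
2: ✓ SUBVC  r3←0x90
3: · SUBGT
4: ✓ CMP  NZCV=0011
5: · ADDLS
6: ✓ MOVNE  r1←0x93
7: ✓ CMP  NZCV=0011
8: · SUBCC
9: ✓ ADDPL  r3←0xd3
10: ✓ ADDLE  r3←0xdc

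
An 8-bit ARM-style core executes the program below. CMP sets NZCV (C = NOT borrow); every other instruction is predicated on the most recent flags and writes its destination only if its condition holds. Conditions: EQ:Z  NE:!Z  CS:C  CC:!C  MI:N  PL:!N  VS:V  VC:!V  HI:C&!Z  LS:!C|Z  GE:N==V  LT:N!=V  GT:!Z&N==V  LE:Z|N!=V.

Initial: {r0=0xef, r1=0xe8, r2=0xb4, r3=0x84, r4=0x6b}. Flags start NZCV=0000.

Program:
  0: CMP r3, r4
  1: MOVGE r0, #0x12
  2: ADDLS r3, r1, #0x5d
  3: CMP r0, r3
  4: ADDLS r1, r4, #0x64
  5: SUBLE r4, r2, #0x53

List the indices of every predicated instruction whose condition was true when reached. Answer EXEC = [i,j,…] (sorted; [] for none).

EXEC = []

0: ✓ CMP  NZCV=0011
1: · MOVGE
2: · ADDLS
3: ✓ CMP  NZCV=0010
4: · ADDLS
5: · SUBLE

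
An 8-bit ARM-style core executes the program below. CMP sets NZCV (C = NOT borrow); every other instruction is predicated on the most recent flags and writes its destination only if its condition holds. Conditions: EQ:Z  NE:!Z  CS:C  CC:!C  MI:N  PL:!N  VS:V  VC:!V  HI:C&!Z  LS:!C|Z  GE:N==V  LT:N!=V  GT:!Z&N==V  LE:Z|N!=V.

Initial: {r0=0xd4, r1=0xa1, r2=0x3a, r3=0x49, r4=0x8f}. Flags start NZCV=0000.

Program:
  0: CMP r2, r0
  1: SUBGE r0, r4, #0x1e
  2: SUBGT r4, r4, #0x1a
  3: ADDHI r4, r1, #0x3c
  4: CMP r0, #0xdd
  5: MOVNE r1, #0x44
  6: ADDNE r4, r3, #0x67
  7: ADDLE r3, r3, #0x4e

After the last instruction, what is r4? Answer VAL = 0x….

0: ✓ CMP  NZCV=0000
1: ✓ SUBGE  r0←0x71
2: ✓ SUBGT  r4←0x75
3: · ADDHI
4: ✓ CMP  NZCV=1001
5: ✓ MOVNE  r1←0x44
6: ✓ ADDNE  r4←0xb0
7: · ADDLE

VAL = 0xb0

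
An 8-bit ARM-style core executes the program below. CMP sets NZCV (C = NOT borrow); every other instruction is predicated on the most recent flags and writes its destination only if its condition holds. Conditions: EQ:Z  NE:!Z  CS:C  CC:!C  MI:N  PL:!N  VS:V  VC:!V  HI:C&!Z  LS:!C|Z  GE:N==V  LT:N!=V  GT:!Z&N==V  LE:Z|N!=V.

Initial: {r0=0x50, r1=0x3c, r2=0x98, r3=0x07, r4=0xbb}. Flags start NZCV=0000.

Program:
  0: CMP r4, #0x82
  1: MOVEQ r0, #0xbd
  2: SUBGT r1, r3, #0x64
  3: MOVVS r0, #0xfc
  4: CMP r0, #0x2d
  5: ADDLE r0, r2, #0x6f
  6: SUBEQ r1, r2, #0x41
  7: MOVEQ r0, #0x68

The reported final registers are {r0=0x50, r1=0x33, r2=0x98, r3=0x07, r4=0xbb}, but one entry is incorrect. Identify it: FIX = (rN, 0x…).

FIX = (r1, 0xa3)

[0] flags=0010 → (cmp)
[1] flags=0010 EQ?F → skip
[2] flags=0010 GT?T → r1=0xa3
[3] flags=0010 VS?F → skip
[4] flags=0010 → (cmp)
[5] flags=0010 LE?F → skip
[6] flags=0010 EQ?F → skip
[7] flags=0010 EQ?F → skip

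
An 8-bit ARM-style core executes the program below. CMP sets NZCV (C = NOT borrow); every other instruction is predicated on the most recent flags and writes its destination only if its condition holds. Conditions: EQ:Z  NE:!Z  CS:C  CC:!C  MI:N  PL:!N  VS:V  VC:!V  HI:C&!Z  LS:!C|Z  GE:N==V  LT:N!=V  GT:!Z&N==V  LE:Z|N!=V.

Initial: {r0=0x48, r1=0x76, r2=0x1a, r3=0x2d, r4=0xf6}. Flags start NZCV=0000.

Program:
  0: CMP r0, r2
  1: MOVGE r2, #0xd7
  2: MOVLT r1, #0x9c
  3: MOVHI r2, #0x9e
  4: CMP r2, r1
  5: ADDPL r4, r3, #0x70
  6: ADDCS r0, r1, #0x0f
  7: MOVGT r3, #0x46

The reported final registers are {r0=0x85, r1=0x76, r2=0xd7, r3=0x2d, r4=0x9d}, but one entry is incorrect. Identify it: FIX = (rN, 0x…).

FIX = (r2, 0x9e)

[0] flags=0010 → (cmp)
[1] flags=0010 GE?T → r2=0xd7
[2] flags=0010 LT?F → skip
[3] flags=0010 HI?T → r2=0x9e
[4] flags=0011 → (cmp)
[5] flags=0011 PL?T → r4=0x9d
[6] flags=0011 CS?T → r0=0x85
[7] flags=0011 GT?F → skip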